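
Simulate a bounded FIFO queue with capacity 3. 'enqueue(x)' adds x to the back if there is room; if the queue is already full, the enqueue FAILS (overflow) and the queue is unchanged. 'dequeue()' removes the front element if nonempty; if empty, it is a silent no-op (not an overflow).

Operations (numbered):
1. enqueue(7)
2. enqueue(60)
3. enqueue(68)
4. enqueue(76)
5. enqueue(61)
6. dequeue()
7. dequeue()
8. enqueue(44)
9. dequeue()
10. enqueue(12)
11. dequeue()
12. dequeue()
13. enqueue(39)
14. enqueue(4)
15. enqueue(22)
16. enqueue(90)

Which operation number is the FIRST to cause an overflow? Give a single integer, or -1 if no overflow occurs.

Answer: 4

Derivation:
1. enqueue(7): size=1
2. enqueue(60): size=2
3. enqueue(68): size=3
4. enqueue(76): size=3=cap → OVERFLOW (fail)
5. enqueue(61): size=3=cap → OVERFLOW (fail)
6. dequeue(): size=2
7. dequeue(): size=1
8. enqueue(44): size=2
9. dequeue(): size=1
10. enqueue(12): size=2
11. dequeue(): size=1
12. dequeue(): size=0
13. enqueue(39): size=1
14. enqueue(4): size=2
15. enqueue(22): size=3
16. enqueue(90): size=3=cap → OVERFLOW (fail)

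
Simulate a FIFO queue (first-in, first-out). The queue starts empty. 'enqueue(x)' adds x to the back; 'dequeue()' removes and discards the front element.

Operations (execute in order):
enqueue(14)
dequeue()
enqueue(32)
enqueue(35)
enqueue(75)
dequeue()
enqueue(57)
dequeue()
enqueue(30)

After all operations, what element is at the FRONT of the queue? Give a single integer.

enqueue(14): queue = [14]
dequeue(): queue = []
enqueue(32): queue = [32]
enqueue(35): queue = [32, 35]
enqueue(75): queue = [32, 35, 75]
dequeue(): queue = [35, 75]
enqueue(57): queue = [35, 75, 57]
dequeue(): queue = [75, 57]
enqueue(30): queue = [75, 57, 30]

Answer: 75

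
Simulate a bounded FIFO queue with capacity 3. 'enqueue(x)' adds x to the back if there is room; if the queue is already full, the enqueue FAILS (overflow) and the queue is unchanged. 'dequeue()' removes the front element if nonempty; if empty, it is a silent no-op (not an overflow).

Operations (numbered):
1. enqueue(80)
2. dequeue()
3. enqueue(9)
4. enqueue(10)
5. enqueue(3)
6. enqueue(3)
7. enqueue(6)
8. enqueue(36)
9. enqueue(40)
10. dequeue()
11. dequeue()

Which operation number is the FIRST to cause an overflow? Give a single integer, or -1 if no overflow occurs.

Answer: 6

Derivation:
1. enqueue(80): size=1
2. dequeue(): size=0
3. enqueue(9): size=1
4. enqueue(10): size=2
5. enqueue(3): size=3
6. enqueue(3): size=3=cap → OVERFLOW (fail)
7. enqueue(6): size=3=cap → OVERFLOW (fail)
8. enqueue(36): size=3=cap → OVERFLOW (fail)
9. enqueue(40): size=3=cap → OVERFLOW (fail)
10. dequeue(): size=2
11. dequeue(): size=1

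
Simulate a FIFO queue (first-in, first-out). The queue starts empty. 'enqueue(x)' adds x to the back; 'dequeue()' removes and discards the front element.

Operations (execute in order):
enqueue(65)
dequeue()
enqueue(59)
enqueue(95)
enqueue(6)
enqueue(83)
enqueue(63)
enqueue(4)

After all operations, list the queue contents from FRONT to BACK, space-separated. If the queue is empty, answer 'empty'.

Answer: 59 95 6 83 63 4

Derivation:
enqueue(65): [65]
dequeue(): []
enqueue(59): [59]
enqueue(95): [59, 95]
enqueue(6): [59, 95, 6]
enqueue(83): [59, 95, 6, 83]
enqueue(63): [59, 95, 6, 83, 63]
enqueue(4): [59, 95, 6, 83, 63, 4]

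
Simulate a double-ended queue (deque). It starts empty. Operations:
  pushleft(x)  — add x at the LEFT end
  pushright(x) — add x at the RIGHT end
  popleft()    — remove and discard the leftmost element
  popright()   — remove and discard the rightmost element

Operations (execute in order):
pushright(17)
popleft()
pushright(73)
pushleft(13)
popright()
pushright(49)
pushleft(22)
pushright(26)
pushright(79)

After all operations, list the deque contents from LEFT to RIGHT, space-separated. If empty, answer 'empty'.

Answer: 22 13 49 26 79

Derivation:
pushright(17): [17]
popleft(): []
pushright(73): [73]
pushleft(13): [13, 73]
popright(): [13]
pushright(49): [13, 49]
pushleft(22): [22, 13, 49]
pushright(26): [22, 13, 49, 26]
pushright(79): [22, 13, 49, 26, 79]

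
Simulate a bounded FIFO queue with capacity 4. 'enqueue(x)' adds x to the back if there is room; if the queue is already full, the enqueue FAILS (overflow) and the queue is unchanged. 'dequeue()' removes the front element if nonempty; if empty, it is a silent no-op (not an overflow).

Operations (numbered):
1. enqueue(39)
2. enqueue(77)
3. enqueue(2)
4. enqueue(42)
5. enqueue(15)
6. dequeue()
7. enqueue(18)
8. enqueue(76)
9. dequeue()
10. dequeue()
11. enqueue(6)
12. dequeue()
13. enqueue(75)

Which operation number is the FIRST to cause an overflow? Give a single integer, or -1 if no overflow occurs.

1. enqueue(39): size=1
2. enqueue(77): size=2
3. enqueue(2): size=3
4. enqueue(42): size=4
5. enqueue(15): size=4=cap → OVERFLOW (fail)
6. dequeue(): size=3
7. enqueue(18): size=4
8. enqueue(76): size=4=cap → OVERFLOW (fail)
9. dequeue(): size=3
10. dequeue(): size=2
11. enqueue(6): size=3
12. dequeue(): size=2
13. enqueue(75): size=3

Answer: 5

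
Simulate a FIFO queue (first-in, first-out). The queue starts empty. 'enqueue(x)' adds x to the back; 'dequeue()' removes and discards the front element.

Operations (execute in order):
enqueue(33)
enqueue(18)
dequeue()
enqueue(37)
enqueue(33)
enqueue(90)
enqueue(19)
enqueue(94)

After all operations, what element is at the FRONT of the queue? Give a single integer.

Answer: 18

Derivation:
enqueue(33): queue = [33]
enqueue(18): queue = [33, 18]
dequeue(): queue = [18]
enqueue(37): queue = [18, 37]
enqueue(33): queue = [18, 37, 33]
enqueue(90): queue = [18, 37, 33, 90]
enqueue(19): queue = [18, 37, 33, 90, 19]
enqueue(94): queue = [18, 37, 33, 90, 19, 94]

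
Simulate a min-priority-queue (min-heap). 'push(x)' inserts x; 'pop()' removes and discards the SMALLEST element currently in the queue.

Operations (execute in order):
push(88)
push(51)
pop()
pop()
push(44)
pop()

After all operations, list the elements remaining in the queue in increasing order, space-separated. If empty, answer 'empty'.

push(88): heap contents = [88]
push(51): heap contents = [51, 88]
pop() → 51: heap contents = [88]
pop() → 88: heap contents = []
push(44): heap contents = [44]
pop() → 44: heap contents = []

Answer: empty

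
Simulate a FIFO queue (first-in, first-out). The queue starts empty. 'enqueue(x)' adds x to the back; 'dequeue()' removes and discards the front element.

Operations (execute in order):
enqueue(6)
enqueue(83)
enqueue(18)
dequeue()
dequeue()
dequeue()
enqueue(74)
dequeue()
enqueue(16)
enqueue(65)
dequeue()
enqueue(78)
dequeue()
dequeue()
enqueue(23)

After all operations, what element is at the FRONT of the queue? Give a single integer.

Answer: 23

Derivation:
enqueue(6): queue = [6]
enqueue(83): queue = [6, 83]
enqueue(18): queue = [6, 83, 18]
dequeue(): queue = [83, 18]
dequeue(): queue = [18]
dequeue(): queue = []
enqueue(74): queue = [74]
dequeue(): queue = []
enqueue(16): queue = [16]
enqueue(65): queue = [16, 65]
dequeue(): queue = [65]
enqueue(78): queue = [65, 78]
dequeue(): queue = [78]
dequeue(): queue = []
enqueue(23): queue = [23]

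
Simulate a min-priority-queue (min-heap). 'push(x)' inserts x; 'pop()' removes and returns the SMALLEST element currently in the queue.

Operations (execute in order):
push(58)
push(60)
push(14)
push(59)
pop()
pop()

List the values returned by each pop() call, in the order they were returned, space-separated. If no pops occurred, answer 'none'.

Answer: 14 58

Derivation:
push(58): heap contents = [58]
push(60): heap contents = [58, 60]
push(14): heap contents = [14, 58, 60]
push(59): heap contents = [14, 58, 59, 60]
pop() → 14: heap contents = [58, 59, 60]
pop() → 58: heap contents = [59, 60]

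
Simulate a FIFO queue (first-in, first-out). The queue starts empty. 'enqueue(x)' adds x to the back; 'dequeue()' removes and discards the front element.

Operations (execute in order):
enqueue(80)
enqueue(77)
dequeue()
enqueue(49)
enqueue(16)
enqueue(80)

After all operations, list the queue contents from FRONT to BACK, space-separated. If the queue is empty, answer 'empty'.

Answer: 77 49 16 80

Derivation:
enqueue(80): [80]
enqueue(77): [80, 77]
dequeue(): [77]
enqueue(49): [77, 49]
enqueue(16): [77, 49, 16]
enqueue(80): [77, 49, 16, 80]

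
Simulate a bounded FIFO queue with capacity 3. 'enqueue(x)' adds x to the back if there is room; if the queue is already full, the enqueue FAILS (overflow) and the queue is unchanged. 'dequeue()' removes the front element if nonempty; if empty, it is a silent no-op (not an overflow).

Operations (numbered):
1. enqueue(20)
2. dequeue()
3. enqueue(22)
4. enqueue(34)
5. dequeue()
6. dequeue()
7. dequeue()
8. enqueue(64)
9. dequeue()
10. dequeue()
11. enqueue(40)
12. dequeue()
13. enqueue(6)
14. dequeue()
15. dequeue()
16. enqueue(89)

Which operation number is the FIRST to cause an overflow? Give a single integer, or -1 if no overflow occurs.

Answer: -1

Derivation:
1. enqueue(20): size=1
2. dequeue(): size=0
3. enqueue(22): size=1
4. enqueue(34): size=2
5. dequeue(): size=1
6. dequeue(): size=0
7. dequeue(): empty, no-op, size=0
8. enqueue(64): size=1
9. dequeue(): size=0
10. dequeue(): empty, no-op, size=0
11. enqueue(40): size=1
12. dequeue(): size=0
13. enqueue(6): size=1
14. dequeue(): size=0
15. dequeue(): empty, no-op, size=0
16. enqueue(89): size=1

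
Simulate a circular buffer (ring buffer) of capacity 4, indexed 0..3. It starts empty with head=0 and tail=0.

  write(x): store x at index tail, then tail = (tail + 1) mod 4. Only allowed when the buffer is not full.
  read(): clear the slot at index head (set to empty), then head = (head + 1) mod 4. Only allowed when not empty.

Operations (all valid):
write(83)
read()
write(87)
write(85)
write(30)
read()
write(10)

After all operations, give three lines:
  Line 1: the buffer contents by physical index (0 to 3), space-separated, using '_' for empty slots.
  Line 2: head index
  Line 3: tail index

Answer: 10 _ 85 30
2
1

Derivation:
write(83): buf=[83 _ _ _], head=0, tail=1, size=1
read(): buf=[_ _ _ _], head=1, tail=1, size=0
write(87): buf=[_ 87 _ _], head=1, tail=2, size=1
write(85): buf=[_ 87 85 _], head=1, tail=3, size=2
write(30): buf=[_ 87 85 30], head=1, tail=0, size=3
read(): buf=[_ _ 85 30], head=2, tail=0, size=2
write(10): buf=[10 _ 85 30], head=2, tail=1, size=3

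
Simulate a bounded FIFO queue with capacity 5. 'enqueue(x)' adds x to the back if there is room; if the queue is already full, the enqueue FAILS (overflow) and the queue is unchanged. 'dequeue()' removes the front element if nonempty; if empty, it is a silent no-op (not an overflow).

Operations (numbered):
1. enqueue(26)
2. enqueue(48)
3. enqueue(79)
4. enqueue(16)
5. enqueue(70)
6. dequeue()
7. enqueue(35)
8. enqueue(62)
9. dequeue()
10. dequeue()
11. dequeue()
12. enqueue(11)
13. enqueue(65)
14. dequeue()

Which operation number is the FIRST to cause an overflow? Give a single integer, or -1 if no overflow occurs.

Answer: 8

Derivation:
1. enqueue(26): size=1
2. enqueue(48): size=2
3. enqueue(79): size=3
4. enqueue(16): size=4
5. enqueue(70): size=5
6. dequeue(): size=4
7. enqueue(35): size=5
8. enqueue(62): size=5=cap → OVERFLOW (fail)
9. dequeue(): size=4
10. dequeue(): size=3
11. dequeue(): size=2
12. enqueue(11): size=3
13. enqueue(65): size=4
14. dequeue(): size=3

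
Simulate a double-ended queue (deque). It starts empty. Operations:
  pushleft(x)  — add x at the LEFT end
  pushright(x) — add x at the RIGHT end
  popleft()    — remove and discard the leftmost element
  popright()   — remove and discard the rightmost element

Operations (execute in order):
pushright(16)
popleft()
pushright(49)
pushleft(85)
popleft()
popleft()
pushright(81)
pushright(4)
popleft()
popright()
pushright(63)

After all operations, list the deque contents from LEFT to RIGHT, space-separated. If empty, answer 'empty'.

Answer: 63

Derivation:
pushright(16): [16]
popleft(): []
pushright(49): [49]
pushleft(85): [85, 49]
popleft(): [49]
popleft(): []
pushright(81): [81]
pushright(4): [81, 4]
popleft(): [4]
popright(): []
pushright(63): [63]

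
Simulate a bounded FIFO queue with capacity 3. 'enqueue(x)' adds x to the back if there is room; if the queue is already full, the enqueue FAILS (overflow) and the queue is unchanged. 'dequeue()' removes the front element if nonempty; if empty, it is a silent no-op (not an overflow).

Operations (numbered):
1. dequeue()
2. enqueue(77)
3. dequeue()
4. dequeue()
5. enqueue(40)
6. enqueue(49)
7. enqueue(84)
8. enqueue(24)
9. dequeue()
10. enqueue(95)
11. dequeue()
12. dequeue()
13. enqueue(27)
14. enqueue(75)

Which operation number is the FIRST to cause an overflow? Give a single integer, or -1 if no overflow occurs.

1. dequeue(): empty, no-op, size=0
2. enqueue(77): size=1
3. dequeue(): size=0
4. dequeue(): empty, no-op, size=0
5. enqueue(40): size=1
6. enqueue(49): size=2
7. enqueue(84): size=3
8. enqueue(24): size=3=cap → OVERFLOW (fail)
9. dequeue(): size=2
10. enqueue(95): size=3
11. dequeue(): size=2
12. dequeue(): size=1
13. enqueue(27): size=2
14. enqueue(75): size=3

Answer: 8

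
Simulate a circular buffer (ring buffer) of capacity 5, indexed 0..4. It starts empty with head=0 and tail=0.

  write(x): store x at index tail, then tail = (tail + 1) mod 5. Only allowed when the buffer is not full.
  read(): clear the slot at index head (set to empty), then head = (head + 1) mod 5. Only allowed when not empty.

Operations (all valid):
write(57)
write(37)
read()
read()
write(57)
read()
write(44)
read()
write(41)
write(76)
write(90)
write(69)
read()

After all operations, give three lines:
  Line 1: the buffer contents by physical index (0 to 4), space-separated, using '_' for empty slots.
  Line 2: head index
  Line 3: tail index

write(57): buf=[57 _ _ _ _], head=0, tail=1, size=1
write(37): buf=[57 37 _ _ _], head=0, tail=2, size=2
read(): buf=[_ 37 _ _ _], head=1, tail=2, size=1
read(): buf=[_ _ _ _ _], head=2, tail=2, size=0
write(57): buf=[_ _ 57 _ _], head=2, tail=3, size=1
read(): buf=[_ _ _ _ _], head=3, tail=3, size=0
write(44): buf=[_ _ _ 44 _], head=3, tail=4, size=1
read(): buf=[_ _ _ _ _], head=4, tail=4, size=0
write(41): buf=[_ _ _ _ 41], head=4, tail=0, size=1
write(76): buf=[76 _ _ _ 41], head=4, tail=1, size=2
write(90): buf=[76 90 _ _ 41], head=4, tail=2, size=3
write(69): buf=[76 90 69 _ 41], head=4, tail=3, size=4
read(): buf=[76 90 69 _ _], head=0, tail=3, size=3

Answer: 76 90 69 _ _
0
3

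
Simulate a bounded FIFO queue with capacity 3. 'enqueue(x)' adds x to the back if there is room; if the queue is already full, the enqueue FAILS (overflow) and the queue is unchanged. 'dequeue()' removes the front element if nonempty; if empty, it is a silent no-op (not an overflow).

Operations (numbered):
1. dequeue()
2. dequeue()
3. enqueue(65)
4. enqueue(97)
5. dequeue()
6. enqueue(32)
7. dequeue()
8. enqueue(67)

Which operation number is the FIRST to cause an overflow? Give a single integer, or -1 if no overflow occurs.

1. dequeue(): empty, no-op, size=0
2. dequeue(): empty, no-op, size=0
3. enqueue(65): size=1
4. enqueue(97): size=2
5. dequeue(): size=1
6. enqueue(32): size=2
7. dequeue(): size=1
8. enqueue(67): size=2

Answer: -1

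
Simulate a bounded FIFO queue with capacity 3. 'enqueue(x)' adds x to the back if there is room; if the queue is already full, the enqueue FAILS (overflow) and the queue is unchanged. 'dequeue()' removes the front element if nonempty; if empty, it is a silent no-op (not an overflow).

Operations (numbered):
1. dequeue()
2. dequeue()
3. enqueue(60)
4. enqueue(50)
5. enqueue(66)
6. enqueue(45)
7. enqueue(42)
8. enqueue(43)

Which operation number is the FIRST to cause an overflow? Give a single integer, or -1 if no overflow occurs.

Answer: 6

Derivation:
1. dequeue(): empty, no-op, size=0
2. dequeue(): empty, no-op, size=0
3. enqueue(60): size=1
4. enqueue(50): size=2
5. enqueue(66): size=3
6. enqueue(45): size=3=cap → OVERFLOW (fail)
7. enqueue(42): size=3=cap → OVERFLOW (fail)
8. enqueue(43): size=3=cap → OVERFLOW (fail)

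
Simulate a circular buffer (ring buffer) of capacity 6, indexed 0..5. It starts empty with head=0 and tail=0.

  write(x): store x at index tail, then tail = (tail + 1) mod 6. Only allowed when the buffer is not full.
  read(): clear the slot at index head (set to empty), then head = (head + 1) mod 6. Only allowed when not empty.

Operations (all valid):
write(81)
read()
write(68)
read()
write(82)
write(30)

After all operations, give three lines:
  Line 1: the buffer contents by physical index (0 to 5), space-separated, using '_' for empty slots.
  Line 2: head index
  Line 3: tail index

Answer: _ _ 82 30 _ _
2
4

Derivation:
write(81): buf=[81 _ _ _ _ _], head=0, tail=1, size=1
read(): buf=[_ _ _ _ _ _], head=1, tail=1, size=0
write(68): buf=[_ 68 _ _ _ _], head=1, tail=2, size=1
read(): buf=[_ _ _ _ _ _], head=2, tail=2, size=0
write(82): buf=[_ _ 82 _ _ _], head=2, tail=3, size=1
write(30): buf=[_ _ 82 30 _ _], head=2, tail=4, size=2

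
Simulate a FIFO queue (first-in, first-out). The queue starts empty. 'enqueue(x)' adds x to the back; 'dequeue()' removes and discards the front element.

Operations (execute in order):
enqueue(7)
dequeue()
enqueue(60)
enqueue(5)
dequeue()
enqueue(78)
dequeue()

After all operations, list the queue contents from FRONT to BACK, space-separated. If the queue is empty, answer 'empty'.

enqueue(7): [7]
dequeue(): []
enqueue(60): [60]
enqueue(5): [60, 5]
dequeue(): [5]
enqueue(78): [5, 78]
dequeue(): [78]

Answer: 78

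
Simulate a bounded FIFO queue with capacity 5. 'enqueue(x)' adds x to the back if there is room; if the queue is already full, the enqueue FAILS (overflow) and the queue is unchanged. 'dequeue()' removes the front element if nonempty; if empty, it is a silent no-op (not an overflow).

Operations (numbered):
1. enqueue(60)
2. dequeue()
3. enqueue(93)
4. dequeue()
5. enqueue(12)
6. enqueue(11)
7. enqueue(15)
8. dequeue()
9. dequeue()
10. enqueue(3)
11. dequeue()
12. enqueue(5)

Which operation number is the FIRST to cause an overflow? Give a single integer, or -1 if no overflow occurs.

1. enqueue(60): size=1
2. dequeue(): size=0
3. enqueue(93): size=1
4. dequeue(): size=0
5. enqueue(12): size=1
6. enqueue(11): size=2
7. enqueue(15): size=3
8. dequeue(): size=2
9. dequeue(): size=1
10. enqueue(3): size=2
11. dequeue(): size=1
12. enqueue(5): size=2

Answer: -1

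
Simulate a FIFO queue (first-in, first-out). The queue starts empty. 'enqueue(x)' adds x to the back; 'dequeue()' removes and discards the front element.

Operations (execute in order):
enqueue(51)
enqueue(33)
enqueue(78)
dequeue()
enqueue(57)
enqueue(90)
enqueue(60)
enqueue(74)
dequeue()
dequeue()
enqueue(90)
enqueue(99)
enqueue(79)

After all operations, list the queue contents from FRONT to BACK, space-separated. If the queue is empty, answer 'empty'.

Answer: 57 90 60 74 90 99 79

Derivation:
enqueue(51): [51]
enqueue(33): [51, 33]
enqueue(78): [51, 33, 78]
dequeue(): [33, 78]
enqueue(57): [33, 78, 57]
enqueue(90): [33, 78, 57, 90]
enqueue(60): [33, 78, 57, 90, 60]
enqueue(74): [33, 78, 57, 90, 60, 74]
dequeue(): [78, 57, 90, 60, 74]
dequeue(): [57, 90, 60, 74]
enqueue(90): [57, 90, 60, 74, 90]
enqueue(99): [57, 90, 60, 74, 90, 99]
enqueue(79): [57, 90, 60, 74, 90, 99, 79]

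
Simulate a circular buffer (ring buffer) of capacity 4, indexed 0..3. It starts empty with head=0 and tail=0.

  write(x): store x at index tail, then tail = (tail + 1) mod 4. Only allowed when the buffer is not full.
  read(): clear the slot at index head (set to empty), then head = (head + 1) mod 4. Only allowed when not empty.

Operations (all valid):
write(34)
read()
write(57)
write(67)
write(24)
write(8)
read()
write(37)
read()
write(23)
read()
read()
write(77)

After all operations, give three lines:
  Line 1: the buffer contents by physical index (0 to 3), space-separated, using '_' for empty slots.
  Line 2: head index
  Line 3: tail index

write(34): buf=[34 _ _ _], head=0, tail=1, size=1
read(): buf=[_ _ _ _], head=1, tail=1, size=0
write(57): buf=[_ 57 _ _], head=1, tail=2, size=1
write(67): buf=[_ 57 67 _], head=1, tail=3, size=2
write(24): buf=[_ 57 67 24], head=1, tail=0, size=3
write(8): buf=[8 57 67 24], head=1, tail=1, size=4
read(): buf=[8 _ 67 24], head=2, tail=1, size=3
write(37): buf=[8 37 67 24], head=2, tail=2, size=4
read(): buf=[8 37 _ 24], head=3, tail=2, size=3
write(23): buf=[8 37 23 24], head=3, tail=3, size=4
read(): buf=[8 37 23 _], head=0, tail=3, size=3
read(): buf=[_ 37 23 _], head=1, tail=3, size=2
write(77): buf=[_ 37 23 77], head=1, tail=0, size=3

Answer: _ 37 23 77
1
0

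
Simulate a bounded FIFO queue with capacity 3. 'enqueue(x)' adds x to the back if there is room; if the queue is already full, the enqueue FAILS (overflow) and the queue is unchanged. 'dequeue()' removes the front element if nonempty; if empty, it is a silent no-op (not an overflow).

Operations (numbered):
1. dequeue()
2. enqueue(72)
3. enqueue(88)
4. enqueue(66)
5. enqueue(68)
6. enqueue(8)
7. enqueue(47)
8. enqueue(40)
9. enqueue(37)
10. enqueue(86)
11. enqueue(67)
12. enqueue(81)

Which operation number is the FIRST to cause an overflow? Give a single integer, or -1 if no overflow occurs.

Answer: 5

Derivation:
1. dequeue(): empty, no-op, size=0
2. enqueue(72): size=1
3. enqueue(88): size=2
4. enqueue(66): size=3
5. enqueue(68): size=3=cap → OVERFLOW (fail)
6. enqueue(8): size=3=cap → OVERFLOW (fail)
7. enqueue(47): size=3=cap → OVERFLOW (fail)
8. enqueue(40): size=3=cap → OVERFLOW (fail)
9. enqueue(37): size=3=cap → OVERFLOW (fail)
10. enqueue(86): size=3=cap → OVERFLOW (fail)
11. enqueue(67): size=3=cap → OVERFLOW (fail)
12. enqueue(81): size=3=cap → OVERFLOW (fail)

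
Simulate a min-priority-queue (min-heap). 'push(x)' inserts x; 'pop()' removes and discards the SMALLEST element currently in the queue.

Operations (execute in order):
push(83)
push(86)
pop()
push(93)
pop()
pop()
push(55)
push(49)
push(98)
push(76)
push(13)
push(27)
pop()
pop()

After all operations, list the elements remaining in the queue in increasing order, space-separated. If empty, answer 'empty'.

push(83): heap contents = [83]
push(86): heap contents = [83, 86]
pop() → 83: heap contents = [86]
push(93): heap contents = [86, 93]
pop() → 86: heap contents = [93]
pop() → 93: heap contents = []
push(55): heap contents = [55]
push(49): heap contents = [49, 55]
push(98): heap contents = [49, 55, 98]
push(76): heap contents = [49, 55, 76, 98]
push(13): heap contents = [13, 49, 55, 76, 98]
push(27): heap contents = [13, 27, 49, 55, 76, 98]
pop() → 13: heap contents = [27, 49, 55, 76, 98]
pop() → 27: heap contents = [49, 55, 76, 98]

Answer: 49 55 76 98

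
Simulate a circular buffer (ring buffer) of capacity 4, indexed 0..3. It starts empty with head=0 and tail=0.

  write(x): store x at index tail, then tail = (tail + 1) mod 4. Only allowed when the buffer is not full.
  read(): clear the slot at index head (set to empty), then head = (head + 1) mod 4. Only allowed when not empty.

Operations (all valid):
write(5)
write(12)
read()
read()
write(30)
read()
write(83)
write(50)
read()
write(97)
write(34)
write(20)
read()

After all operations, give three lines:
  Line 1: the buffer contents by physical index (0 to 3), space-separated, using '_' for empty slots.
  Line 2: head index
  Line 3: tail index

write(5): buf=[5 _ _ _], head=0, tail=1, size=1
write(12): buf=[5 12 _ _], head=0, tail=2, size=2
read(): buf=[_ 12 _ _], head=1, tail=2, size=1
read(): buf=[_ _ _ _], head=2, tail=2, size=0
write(30): buf=[_ _ 30 _], head=2, tail=3, size=1
read(): buf=[_ _ _ _], head=3, tail=3, size=0
write(83): buf=[_ _ _ 83], head=3, tail=0, size=1
write(50): buf=[50 _ _ 83], head=3, tail=1, size=2
read(): buf=[50 _ _ _], head=0, tail=1, size=1
write(97): buf=[50 97 _ _], head=0, tail=2, size=2
write(34): buf=[50 97 34 _], head=0, tail=3, size=3
write(20): buf=[50 97 34 20], head=0, tail=0, size=4
read(): buf=[_ 97 34 20], head=1, tail=0, size=3

Answer: _ 97 34 20
1
0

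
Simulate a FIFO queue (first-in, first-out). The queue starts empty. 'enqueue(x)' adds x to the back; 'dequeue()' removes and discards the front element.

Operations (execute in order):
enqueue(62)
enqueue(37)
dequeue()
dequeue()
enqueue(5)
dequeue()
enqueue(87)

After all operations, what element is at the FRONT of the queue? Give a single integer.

Answer: 87

Derivation:
enqueue(62): queue = [62]
enqueue(37): queue = [62, 37]
dequeue(): queue = [37]
dequeue(): queue = []
enqueue(5): queue = [5]
dequeue(): queue = []
enqueue(87): queue = [87]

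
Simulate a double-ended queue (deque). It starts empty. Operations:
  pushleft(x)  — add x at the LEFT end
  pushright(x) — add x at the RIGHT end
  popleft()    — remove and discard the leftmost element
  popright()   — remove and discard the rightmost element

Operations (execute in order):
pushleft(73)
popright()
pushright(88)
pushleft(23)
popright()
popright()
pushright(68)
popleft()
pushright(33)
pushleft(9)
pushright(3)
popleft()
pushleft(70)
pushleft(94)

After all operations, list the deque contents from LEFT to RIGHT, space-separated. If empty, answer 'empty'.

Answer: 94 70 33 3

Derivation:
pushleft(73): [73]
popright(): []
pushright(88): [88]
pushleft(23): [23, 88]
popright(): [23]
popright(): []
pushright(68): [68]
popleft(): []
pushright(33): [33]
pushleft(9): [9, 33]
pushright(3): [9, 33, 3]
popleft(): [33, 3]
pushleft(70): [70, 33, 3]
pushleft(94): [94, 70, 33, 3]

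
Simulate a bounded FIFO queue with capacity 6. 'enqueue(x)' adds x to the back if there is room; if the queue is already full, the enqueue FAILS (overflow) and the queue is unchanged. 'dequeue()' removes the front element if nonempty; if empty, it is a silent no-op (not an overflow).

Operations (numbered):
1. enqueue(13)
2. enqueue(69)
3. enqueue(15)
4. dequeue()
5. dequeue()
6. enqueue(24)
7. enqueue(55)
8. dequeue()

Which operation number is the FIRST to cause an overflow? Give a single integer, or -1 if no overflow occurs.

Answer: -1

Derivation:
1. enqueue(13): size=1
2. enqueue(69): size=2
3. enqueue(15): size=3
4. dequeue(): size=2
5. dequeue(): size=1
6. enqueue(24): size=2
7. enqueue(55): size=3
8. dequeue(): size=2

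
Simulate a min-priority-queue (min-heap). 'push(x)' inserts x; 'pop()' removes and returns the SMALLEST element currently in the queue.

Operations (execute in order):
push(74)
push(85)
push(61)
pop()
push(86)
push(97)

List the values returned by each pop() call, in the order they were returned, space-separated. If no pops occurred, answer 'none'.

push(74): heap contents = [74]
push(85): heap contents = [74, 85]
push(61): heap contents = [61, 74, 85]
pop() → 61: heap contents = [74, 85]
push(86): heap contents = [74, 85, 86]
push(97): heap contents = [74, 85, 86, 97]

Answer: 61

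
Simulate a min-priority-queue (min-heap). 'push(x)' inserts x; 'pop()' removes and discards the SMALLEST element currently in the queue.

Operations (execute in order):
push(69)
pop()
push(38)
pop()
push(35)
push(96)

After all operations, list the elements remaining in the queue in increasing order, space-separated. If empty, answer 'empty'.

push(69): heap contents = [69]
pop() → 69: heap contents = []
push(38): heap contents = [38]
pop() → 38: heap contents = []
push(35): heap contents = [35]
push(96): heap contents = [35, 96]

Answer: 35 96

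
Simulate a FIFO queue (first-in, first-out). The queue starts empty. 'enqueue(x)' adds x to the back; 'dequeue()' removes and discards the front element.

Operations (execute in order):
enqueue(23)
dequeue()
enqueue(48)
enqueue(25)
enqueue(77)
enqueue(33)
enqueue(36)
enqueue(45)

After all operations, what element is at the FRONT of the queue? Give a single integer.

enqueue(23): queue = [23]
dequeue(): queue = []
enqueue(48): queue = [48]
enqueue(25): queue = [48, 25]
enqueue(77): queue = [48, 25, 77]
enqueue(33): queue = [48, 25, 77, 33]
enqueue(36): queue = [48, 25, 77, 33, 36]
enqueue(45): queue = [48, 25, 77, 33, 36, 45]

Answer: 48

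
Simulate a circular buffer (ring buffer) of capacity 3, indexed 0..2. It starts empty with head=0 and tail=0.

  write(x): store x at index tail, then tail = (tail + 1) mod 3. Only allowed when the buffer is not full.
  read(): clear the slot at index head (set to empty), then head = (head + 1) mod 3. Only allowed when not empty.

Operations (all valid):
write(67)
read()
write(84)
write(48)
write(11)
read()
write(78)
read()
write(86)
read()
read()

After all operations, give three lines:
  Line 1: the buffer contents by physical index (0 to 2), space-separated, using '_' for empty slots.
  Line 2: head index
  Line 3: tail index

Answer: _ _ 86
2
0

Derivation:
write(67): buf=[67 _ _], head=0, tail=1, size=1
read(): buf=[_ _ _], head=1, tail=1, size=0
write(84): buf=[_ 84 _], head=1, tail=2, size=1
write(48): buf=[_ 84 48], head=1, tail=0, size=2
write(11): buf=[11 84 48], head=1, tail=1, size=3
read(): buf=[11 _ 48], head=2, tail=1, size=2
write(78): buf=[11 78 48], head=2, tail=2, size=3
read(): buf=[11 78 _], head=0, tail=2, size=2
write(86): buf=[11 78 86], head=0, tail=0, size=3
read(): buf=[_ 78 86], head=1, tail=0, size=2
read(): buf=[_ _ 86], head=2, tail=0, size=1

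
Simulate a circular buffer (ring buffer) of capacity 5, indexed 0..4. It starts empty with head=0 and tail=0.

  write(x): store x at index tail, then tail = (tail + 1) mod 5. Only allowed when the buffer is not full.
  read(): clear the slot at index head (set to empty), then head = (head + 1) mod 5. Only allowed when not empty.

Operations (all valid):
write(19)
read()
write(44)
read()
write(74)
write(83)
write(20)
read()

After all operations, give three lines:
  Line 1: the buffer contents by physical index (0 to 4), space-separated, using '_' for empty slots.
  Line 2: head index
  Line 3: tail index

Answer: _ _ _ 83 20
3
0

Derivation:
write(19): buf=[19 _ _ _ _], head=0, tail=1, size=1
read(): buf=[_ _ _ _ _], head=1, tail=1, size=0
write(44): buf=[_ 44 _ _ _], head=1, tail=2, size=1
read(): buf=[_ _ _ _ _], head=2, tail=2, size=0
write(74): buf=[_ _ 74 _ _], head=2, tail=3, size=1
write(83): buf=[_ _ 74 83 _], head=2, tail=4, size=2
write(20): buf=[_ _ 74 83 20], head=2, tail=0, size=3
read(): buf=[_ _ _ 83 20], head=3, tail=0, size=2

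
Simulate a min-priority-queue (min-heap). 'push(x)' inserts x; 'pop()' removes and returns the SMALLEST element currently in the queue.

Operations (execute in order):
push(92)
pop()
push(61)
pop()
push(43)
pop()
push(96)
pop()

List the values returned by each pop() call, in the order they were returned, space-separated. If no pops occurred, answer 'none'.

push(92): heap contents = [92]
pop() → 92: heap contents = []
push(61): heap contents = [61]
pop() → 61: heap contents = []
push(43): heap contents = [43]
pop() → 43: heap contents = []
push(96): heap contents = [96]
pop() → 96: heap contents = []

Answer: 92 61 43 96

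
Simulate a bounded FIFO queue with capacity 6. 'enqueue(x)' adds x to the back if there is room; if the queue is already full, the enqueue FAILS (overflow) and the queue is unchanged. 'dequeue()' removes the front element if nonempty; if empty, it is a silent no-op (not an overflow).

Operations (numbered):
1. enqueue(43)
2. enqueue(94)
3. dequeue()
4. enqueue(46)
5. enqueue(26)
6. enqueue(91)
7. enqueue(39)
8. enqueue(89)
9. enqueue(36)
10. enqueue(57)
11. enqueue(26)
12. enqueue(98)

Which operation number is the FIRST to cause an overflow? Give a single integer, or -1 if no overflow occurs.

1. enqueue(43): size=1
2. enqueue(94): size=2
3. dequeue(): size=1
4. enqueue(46): size=2
5. enqueue(26): size=3
6. enqueue(91): size=4
7. enqueue(39): size=5
8. enqueue(89): size=6
9. enqueue(36): size=6=cap → OVERFLOW (fail)
10. enqueue(57): size=6=cap → OVERFLOW (fail)
11. enqueue(26): size=6=cap → OVERFLOW (fail)
12. enqueue(98): size=6=cap → OVERFLOW (fail)

Answer: 9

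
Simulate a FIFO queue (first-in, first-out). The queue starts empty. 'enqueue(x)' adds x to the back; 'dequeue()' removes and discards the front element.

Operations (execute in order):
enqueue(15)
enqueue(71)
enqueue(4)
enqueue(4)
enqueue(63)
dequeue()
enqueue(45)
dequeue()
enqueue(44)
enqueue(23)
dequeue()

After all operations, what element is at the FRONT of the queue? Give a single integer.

enqueue(15): queue = [15]
enqueue(71): queue = [15, 71]
enqueue(4): queue = [15, 71, 4]
enqueue(4): queue = [15, 71, 4, 4]
enqueue(63): queue = [15, 71, 4, 4, 63]
dequeue(): queue = [71, 4, 4, 63]
enqueue(45): queue = [71, 4, 4, 63, 45]
dequeue(): queue = [4, 4, 63, 45]
enqueue(44): queue = [4, 4, 63, 45, 44]
enqueue(23): queue = [4, 4, 63, 45, 44, 23]
dequeue(): queue = [4, 63, 45, 44, 23]

Answer: 4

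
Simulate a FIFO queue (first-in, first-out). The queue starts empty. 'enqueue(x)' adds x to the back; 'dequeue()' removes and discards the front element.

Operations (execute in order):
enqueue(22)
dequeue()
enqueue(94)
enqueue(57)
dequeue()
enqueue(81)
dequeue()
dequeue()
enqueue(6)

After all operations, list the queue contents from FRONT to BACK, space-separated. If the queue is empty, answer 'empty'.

enqueue(22): [22]
dequeue(): []
enqueue(94): [94]
enqueue(57): [94, 57]
dequeue(): [57]
enqueue(81): [57, 81]
dequeue(): [81]
dequeue(): []
enqueue(6): [6]

Answer: 6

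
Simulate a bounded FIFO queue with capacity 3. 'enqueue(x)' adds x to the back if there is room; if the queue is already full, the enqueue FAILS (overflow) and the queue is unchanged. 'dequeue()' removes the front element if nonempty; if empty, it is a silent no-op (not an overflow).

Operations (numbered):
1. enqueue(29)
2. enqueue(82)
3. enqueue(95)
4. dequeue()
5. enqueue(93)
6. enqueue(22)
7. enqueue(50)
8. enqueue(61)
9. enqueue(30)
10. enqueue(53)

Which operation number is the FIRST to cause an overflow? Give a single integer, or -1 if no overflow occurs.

Answer: 6

Derivation:
1. enqueue(29): size=1
2. enqueue(82): size=2
3. enqueue(95): size=3
4. dequeue(): size=2
5. enqueue(93): size=3
6. enqueue(22): size=3=cap → OVERFLOW (fail)
7. enqueue(50): size=3=cap → OVERFLOW (fail)
8. enqueue(61): size=3=cap → OVERFLOW (fail)
9. enqueue(30): size=3=cap → OVERFLOW (fail)
10. enqueue(53): size=3=cap → OVERFLOW (fail)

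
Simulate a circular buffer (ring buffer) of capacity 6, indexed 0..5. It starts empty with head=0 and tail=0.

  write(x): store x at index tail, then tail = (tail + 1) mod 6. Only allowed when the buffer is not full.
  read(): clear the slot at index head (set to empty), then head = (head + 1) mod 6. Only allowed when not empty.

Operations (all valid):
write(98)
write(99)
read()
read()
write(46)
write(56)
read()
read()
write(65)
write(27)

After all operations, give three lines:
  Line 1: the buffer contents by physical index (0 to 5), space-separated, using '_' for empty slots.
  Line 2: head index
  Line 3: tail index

write(98): buf=[98 _ _ _ _ _], head=0, tail=1, size=1
write(99): buf=[98 99 _ _ _ _], head=0, tail=2, size=2
read(): buf=[_ 99 _ _ _ _], head=1, tail=2, size=1
read(): buf=[_ _ _ _ _ _], head=2, tail=2, size=0
write(46): buf=[_ _ 46 _ _ _], head=2, tail=3, size=1
write(56): buf=[_ _ 46 56 _ _], head=2, tail=4, size=2
read(): buf=[_ _ _ 56 _ _], head=3, tail=4, size=1
read(): buf=[_ _ _ _ _ _], head=4, tail=4, size=0
write(65): buf=[_ _ _ _ 65 _], head=4, tail=5, size=1
write(27): buf=[_ _ _ _ 65 27], head=4, tail=0, size=2

Answer: _ _ _ _ 65 27
4
0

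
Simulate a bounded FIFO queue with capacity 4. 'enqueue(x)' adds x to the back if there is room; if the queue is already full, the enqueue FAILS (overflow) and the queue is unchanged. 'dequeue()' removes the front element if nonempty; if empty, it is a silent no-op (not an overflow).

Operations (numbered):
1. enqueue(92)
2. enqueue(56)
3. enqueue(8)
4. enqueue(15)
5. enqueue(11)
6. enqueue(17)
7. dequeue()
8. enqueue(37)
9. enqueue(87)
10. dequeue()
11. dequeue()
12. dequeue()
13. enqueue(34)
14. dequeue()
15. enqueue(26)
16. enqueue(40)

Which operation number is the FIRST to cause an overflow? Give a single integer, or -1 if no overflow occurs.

1. enqueue(92): size=1
2. enqueue(56): size=2
3. enqueue(8): size=3
4. enqueue(15): size=4
5. enqueue(11): size=4=cap → OVERFLOW (fail)
6. enqueue(17): size=4=cap → OVERFLOW (fail)
7. dequeue(): size=3
8. enqueue(37): size=4
9. enqueue(87): size=4=cap → OVERFLOW (fail)
10. dequeue(): size=3
11. dequeue(): size=2
12. dequeue(): size=1
13. enqueue(34): size=2
14. dequeue(): size=1
15. enqueue(26): size=2
16. enqueue(40): size=3

Answer: 5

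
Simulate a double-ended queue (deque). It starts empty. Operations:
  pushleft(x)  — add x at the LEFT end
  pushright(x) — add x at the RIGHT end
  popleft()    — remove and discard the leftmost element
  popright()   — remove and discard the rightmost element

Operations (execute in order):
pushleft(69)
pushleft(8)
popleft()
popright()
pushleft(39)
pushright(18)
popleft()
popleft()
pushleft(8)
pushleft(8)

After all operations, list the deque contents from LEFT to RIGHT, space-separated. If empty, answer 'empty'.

Answer: 8 8

Derivation:
pushleft(69): [69]
pushleft(8): [8, 69]
popleft(): [69]
popright(): []
pushleft(39): [39]
pushright(18): [39, 18]
popleft(): [18]
popleft(): []
pushleft(8): [8]
pushleft(8): [8, 8]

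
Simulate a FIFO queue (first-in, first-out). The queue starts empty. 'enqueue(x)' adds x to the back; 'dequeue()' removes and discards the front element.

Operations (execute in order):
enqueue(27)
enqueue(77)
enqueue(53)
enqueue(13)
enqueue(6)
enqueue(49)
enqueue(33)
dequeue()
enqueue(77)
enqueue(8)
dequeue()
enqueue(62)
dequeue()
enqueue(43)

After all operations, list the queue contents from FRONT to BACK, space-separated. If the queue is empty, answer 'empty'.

enqueue(27): [27]
enqueue(77): [27, 77]
enqueue(53): [27, 77, 53]
enqueue(13): [27, 77, 53, 13]
enqueue(6): [27, 77, 53, 13, 6]
enqueue(49): [27, 77, 53, 13, 6, 49]
enqueue(33): [27, 77, 53, 13, 6, 49, 33]
dequeue(): [77, 53, 13, 6, 49, 33]
enqueue(77): [77, 53, 13, 6, 49, 33, 77]
enqueue(8): [77, 53, 13, 6, 49, 33, 77, 8]
dequeue(): [53, 13, 6, 49, 33, 77, 8]
enqueue(62): [53, 13, 6, 49, 33, 77, 8, 62]
dequeue(): [13, 6, 49, 33, 77, 8, 62]
enqueue(43): [13, 6, 49, 33, 77, 8, 62, 43]

Answer: 13 6 49 33 77 8 62 43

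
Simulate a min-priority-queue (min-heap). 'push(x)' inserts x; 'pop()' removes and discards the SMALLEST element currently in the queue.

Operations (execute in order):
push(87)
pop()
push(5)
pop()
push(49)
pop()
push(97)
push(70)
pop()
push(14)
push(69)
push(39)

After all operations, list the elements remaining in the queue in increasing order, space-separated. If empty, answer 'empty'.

push(87): heap contents = [87]
pop() → 87: heap contents = []
push(5): heap contents = [5]
pop() → 5: heap contents = []
push(49): heap contents = [49]
pop() → 49: heap contents = []
push(97): heap contents = [97]
push(70): heap contents = [70, 97]
pop() → 70: heap contents = [97]
push(14): heap contents = [14, 97]
push(69): heap contents = [14, 69, 97]
push(39): heap contents = [14, 39, 69, 97]

Answer: 14 39 69 97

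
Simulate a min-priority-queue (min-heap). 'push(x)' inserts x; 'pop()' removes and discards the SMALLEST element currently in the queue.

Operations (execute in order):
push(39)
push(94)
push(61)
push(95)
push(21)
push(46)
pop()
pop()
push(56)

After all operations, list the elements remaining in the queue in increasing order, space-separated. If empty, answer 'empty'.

Answer: 46 56 61 94 95

Derivation:
push(39): heap contents = [39]
push(94): heap contents = [39, 94]
push(61): heap contents = [39, 61, 94]
push(95): heap contents = [39, 61, 94, 95]
push(21): heap contents = [21, 39, 61, 94, 95]
push(46): heap contents = [21, 39, 46, 61, 94, 95]
pop() → 21: heap contents = [39, 46, 61, 94, 95]
pop() → 39: heap contents = [46, 61, 94, 95]
push(56): heap contents = [46, 56, 61, 94, 95]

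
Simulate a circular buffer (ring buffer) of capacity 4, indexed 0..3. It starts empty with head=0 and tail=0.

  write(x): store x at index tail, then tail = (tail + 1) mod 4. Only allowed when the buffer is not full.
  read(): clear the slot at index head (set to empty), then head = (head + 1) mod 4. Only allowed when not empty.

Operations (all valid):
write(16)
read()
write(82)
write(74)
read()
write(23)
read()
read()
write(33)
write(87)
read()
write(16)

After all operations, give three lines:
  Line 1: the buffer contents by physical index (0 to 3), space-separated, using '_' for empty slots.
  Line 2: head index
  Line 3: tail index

Answer: _ 87 16 _
1
3

Derivation:
write(16): buf=[16 _ _ _], head=0, tail=1, size=1
read(): buf=[_ _ _ _], head=1, tail=1, size=0
write(82): buf=[_ 82 _ _], head=1, tail=2, size=1
write(74): buf=[_ 82 74 _], head=1, tail=3, size=2
read(): buf=[_ _ 74 _], head=2, tail=3, size=1
write(23): buf=[_ _ 74 23], head=2, tail=0, size=2
read(): buf=[_ _ _ 23], head=3, tail=0, size=1
read(): buf=[_ _ _ _], head=0, tail=0, size=0
write(33): buf=[33 _ _ _], head=0, tail=1, size=1
write(87): buf=[33 87 _ _], head=0, tail=2, size=2
read(): buf=[_ 87 _ _], head=1, tail=2, size=1
write(16): buf=[_ 87 16 _], head=1, tail=3, size=2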